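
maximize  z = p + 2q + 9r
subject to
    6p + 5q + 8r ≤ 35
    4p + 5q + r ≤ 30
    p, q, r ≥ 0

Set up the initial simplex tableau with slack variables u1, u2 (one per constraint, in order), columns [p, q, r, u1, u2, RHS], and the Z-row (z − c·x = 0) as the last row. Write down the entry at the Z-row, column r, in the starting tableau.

The Z-row carries the negated objective coefficients: the r entry is -9.

-9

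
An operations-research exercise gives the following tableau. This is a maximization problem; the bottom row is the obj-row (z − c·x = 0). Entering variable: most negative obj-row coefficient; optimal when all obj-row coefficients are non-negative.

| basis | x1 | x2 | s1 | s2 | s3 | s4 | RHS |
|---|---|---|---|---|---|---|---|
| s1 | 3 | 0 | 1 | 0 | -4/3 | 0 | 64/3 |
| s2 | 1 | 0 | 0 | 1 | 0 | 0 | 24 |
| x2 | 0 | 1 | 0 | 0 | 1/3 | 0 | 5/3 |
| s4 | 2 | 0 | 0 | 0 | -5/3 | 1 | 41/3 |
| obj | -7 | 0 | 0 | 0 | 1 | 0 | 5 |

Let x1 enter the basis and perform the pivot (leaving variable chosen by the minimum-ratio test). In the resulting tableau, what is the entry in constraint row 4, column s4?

Ratio test on column x1 — row 1: (64/3)/3 = 64/9; row 2: 24/1 = 24; row 3: entry 0 ≤ 0; row 4: (41/3)/2 = 41/6. Minimum is 41/6 at row 4 (s4 leaves); pivot element 2.
Divide row 4 by 2; eliminate column x1 from the other rows.
In the new row 4, the s4 entry is the old entry divided by the pivot: 1/2 = 1/2.

1/2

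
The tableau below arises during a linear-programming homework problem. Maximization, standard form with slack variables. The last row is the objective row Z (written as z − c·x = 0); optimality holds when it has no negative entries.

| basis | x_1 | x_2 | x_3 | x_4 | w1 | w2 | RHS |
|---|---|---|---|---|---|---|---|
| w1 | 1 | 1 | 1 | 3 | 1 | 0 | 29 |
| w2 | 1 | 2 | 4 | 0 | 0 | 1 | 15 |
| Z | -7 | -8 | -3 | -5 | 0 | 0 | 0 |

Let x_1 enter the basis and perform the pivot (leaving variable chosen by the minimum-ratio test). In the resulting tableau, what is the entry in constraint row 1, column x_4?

Ratio test on column x_1 — row 1: 29/1 = 29; row 2: 15/1 = 15. Minimum is 15 at row 2 (w2 leaves); pivot element 1.
Divide row 2 by 1; eliminate column x_1 from the other rows.
Row 1 update in column x_4: 3 − 1·0 = 3.

3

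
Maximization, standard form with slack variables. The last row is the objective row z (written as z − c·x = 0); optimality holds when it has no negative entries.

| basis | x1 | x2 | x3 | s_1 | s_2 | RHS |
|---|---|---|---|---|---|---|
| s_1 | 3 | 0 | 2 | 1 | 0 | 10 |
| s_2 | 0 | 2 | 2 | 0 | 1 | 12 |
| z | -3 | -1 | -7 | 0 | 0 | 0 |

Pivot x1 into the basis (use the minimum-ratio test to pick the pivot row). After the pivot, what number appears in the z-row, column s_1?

1

Ratio test on column x1 — row 1: 10/3 = 10/3; row 2: entry 0 ≤ 0. Minimum is 10/3 at row 1 (s_1 leaves); pivot element 3.
Divide row 1 by 3; eliminate column x1 from the other rows.
z-row update in column s_1: 0 − (-3)·(1/3) = 1.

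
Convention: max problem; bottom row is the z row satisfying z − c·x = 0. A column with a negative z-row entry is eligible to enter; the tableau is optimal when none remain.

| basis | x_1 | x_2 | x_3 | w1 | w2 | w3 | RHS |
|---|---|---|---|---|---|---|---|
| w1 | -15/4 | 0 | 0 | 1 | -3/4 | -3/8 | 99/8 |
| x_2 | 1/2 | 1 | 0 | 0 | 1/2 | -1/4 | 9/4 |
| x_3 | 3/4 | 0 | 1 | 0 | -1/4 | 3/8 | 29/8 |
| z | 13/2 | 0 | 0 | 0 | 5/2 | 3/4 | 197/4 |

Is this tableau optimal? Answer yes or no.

yes

Every z-row coefficient is ≥ 0, so the tableau is optimal.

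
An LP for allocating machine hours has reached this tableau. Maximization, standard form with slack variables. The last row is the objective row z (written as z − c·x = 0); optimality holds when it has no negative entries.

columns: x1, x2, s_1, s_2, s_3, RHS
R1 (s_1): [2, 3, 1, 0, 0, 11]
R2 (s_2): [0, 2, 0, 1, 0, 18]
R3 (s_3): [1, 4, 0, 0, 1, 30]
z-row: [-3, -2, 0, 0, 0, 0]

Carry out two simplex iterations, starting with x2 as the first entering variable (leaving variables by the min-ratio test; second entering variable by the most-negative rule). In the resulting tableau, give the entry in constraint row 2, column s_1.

0

Ratio test on column x2 — row 1: 11/3 = 11/3; row 2: 18/2 = 9; row 3: 30/4 = 15/2. Minimum is 11/3 at row 1 (s_1 leaves); pivot element 3.
Divide row 1 by 3; eliminate column x2 from the other rows.
Second iteration: most negative z-row entry is -5/3 in column x1, so x1 enters.
Ratio test on column x1 — row 1: (11/3)/(2/3) = 11/2; row 2: entry -4/3 ≤ 0; row 3: entry -5/3 ≤ 0. Minimum is 11/2 at row 1 (x2 leaves); pivot element 2/3.
Divide row 1 by 2/3; eliminate column x1 from the other rows.
After both pivots, the entry at constraint row 2, column s_1 is 0.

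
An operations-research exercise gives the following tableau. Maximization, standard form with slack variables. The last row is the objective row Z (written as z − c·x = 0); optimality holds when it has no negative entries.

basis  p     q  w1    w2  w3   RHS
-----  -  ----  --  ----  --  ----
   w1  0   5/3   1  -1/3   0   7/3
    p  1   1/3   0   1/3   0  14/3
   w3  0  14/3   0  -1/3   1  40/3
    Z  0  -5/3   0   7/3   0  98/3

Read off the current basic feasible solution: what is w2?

0

w2 is not in the basis, so in the current basic feasible solution w2 = 0.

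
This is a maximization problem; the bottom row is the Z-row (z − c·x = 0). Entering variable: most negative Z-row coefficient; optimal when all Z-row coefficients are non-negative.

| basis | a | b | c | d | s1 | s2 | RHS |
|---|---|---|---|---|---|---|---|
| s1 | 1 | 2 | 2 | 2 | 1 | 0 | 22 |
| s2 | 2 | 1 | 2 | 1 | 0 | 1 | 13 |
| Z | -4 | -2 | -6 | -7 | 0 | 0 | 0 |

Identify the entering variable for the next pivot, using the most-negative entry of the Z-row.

Negative Z-row entries: a: -4, b: -2, c: -6, d: -7.
The most negative is -7 in column d, so d enters.

d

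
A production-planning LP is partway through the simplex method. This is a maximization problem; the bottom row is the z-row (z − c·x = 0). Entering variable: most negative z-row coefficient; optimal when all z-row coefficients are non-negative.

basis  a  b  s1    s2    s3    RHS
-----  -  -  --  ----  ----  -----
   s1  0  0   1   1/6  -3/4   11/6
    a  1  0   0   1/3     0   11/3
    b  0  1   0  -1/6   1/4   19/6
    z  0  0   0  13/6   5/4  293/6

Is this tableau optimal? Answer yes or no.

Every z-row coefficient is ≥ 0, so the tableau is optimal.

yes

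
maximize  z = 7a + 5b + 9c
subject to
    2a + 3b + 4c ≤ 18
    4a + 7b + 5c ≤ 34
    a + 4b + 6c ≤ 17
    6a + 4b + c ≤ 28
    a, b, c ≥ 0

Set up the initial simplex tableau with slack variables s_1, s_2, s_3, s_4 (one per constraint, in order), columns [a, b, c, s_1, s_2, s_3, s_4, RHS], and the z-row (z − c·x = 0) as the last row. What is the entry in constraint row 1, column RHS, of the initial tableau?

18

The RHS of constraint 1 is b_1 = 18.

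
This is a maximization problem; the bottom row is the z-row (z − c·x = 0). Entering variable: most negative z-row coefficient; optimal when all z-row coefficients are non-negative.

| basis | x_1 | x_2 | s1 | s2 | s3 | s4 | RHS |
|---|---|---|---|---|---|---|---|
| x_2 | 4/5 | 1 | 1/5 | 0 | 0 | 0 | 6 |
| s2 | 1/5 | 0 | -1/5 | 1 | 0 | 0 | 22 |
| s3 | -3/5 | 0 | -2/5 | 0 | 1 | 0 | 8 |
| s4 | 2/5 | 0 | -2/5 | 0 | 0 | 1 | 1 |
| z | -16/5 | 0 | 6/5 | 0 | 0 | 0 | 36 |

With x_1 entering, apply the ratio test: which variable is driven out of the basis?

Column x_1 entries and ratios — x_2: 6/(4/5) = 15/2; s2: 22/(1/5) = 110; s3: -3/5 ≤ 0, skip; s4: 1/(2/5) = 5/2.
Smallest ratio is 5/2 in the row of s4, so s4 leaves.

s4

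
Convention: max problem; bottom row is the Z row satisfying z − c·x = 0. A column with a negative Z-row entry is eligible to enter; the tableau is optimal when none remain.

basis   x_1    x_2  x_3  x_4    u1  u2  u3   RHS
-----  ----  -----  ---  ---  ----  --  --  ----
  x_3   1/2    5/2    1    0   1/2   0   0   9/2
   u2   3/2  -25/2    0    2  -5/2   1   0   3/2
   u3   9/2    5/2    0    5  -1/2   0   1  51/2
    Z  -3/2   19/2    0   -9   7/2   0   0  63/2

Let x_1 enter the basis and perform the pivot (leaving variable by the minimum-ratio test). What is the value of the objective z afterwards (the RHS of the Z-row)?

33

Ratio test on column x_1 — row 1: (9/2)/(1/2) = 9; row 2: (3/2)/(3/2) = 1; row 3: (51/2)/(9/2) = 17/3. Minimum is 1 at row 2 (u2 leaves); pivot element 3/2.
Pivot on row 2; the Z-row RHS becomes 63/2 − (-3/2)·1 = 33.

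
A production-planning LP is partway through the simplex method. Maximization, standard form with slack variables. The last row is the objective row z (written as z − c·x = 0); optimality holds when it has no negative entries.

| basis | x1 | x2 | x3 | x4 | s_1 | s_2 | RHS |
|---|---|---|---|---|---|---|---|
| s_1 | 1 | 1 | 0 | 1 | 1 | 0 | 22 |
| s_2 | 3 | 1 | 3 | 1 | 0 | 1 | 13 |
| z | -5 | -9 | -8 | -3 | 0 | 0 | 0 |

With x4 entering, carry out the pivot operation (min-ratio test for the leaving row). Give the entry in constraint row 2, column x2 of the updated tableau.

1

Ratio test on column x4 — row 1: 22/1 = 22; row 2: 13/1 = 13. Minimum is 13 at row 2 (s_2 leaves); pivot element 1.
Divide row 2 by 1; eliminate column x4 from the other rows.
In the new row 2, the x2 entry is the old entry divided by the pivot: 1/1 = 1.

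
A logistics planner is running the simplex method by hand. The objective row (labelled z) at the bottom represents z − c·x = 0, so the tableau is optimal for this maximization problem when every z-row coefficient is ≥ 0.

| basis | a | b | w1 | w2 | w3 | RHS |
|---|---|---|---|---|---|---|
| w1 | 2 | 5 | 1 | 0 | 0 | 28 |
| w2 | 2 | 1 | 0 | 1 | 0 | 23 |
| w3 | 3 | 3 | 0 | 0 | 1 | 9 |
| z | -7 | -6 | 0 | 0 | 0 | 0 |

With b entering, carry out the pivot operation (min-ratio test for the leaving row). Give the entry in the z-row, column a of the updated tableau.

Ratio test on column b — row 1: 28/5 = 28/5; row 2: 23/1 = 23; row 3: 9/3 = 3. Minimum is 3 at row 3 (w3 leaves); pivot element 3.
Divide row 3 by 3; eliminate column b from the other rows.
z-row update in column a: -7 − (-6)·1 = -1.

-1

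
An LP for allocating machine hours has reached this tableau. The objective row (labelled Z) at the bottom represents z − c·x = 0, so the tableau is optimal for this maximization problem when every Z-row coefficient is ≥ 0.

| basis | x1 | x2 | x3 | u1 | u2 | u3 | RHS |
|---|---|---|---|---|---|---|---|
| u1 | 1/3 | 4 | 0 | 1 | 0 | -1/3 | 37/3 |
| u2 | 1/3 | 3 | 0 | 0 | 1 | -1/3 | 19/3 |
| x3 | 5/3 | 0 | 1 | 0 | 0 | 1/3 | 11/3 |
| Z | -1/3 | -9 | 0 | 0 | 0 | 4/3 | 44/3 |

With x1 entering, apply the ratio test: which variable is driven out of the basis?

x3

Column x1 entries and ratios — u1: (37/3)/(1/3) = 37; u2: (19/3)/(1/3) = 19; x3: (11/3)/(5/3) = 11/5.
Smallest ratio is 11/5 in the row of x3, so x3 leaves.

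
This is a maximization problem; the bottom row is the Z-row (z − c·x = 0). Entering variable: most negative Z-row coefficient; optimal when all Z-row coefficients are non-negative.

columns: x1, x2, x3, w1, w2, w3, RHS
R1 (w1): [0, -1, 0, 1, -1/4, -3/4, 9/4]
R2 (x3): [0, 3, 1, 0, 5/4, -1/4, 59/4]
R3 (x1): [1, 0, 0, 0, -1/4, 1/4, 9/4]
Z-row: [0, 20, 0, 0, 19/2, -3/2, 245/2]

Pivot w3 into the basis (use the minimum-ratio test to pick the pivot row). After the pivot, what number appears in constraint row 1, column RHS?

Ratio test on column w3 — row 1: entry -3/4 ≤ 0; row 2: entry -1/4 ≤ 0; row 3: (9/4)/(1/4) = 9. Minimum is 9 at row 3 (x1 leaves); pivot element 1/4.
Divide row 3 by 1/4; eliminate column w3 from the other rows.
Row 1 update in column RHS: 9/4 − (-3/4)·9 = 9.

9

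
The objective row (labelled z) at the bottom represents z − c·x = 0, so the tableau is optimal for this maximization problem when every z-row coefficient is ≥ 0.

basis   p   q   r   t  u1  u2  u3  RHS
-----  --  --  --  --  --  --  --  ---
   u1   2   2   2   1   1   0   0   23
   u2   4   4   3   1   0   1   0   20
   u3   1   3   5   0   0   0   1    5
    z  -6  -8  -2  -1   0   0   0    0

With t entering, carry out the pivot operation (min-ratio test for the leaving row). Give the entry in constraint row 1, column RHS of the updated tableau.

Ratio test on column t — row 1: 23/1 = 23; row 2: 20/1 = 20; row 3: entry 0 ≤ 0. Minimum is 20 at row 2 (u2 leaves); pivot element 1.
Divide row 2 by 1; eliminate column t from the other rows.
Row 1 update in column RHS: 23 − 1·20 = 3.

3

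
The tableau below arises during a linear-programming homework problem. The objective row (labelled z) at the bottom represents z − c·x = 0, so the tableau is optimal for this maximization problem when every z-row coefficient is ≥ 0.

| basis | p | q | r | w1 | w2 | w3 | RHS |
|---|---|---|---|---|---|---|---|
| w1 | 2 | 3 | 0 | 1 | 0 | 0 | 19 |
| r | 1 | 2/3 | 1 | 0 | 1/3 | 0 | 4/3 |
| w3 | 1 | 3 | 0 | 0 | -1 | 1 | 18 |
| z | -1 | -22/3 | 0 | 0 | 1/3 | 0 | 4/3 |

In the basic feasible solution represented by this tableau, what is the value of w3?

18

w3 is basic (row 3); its value is the RHS of that row, 18.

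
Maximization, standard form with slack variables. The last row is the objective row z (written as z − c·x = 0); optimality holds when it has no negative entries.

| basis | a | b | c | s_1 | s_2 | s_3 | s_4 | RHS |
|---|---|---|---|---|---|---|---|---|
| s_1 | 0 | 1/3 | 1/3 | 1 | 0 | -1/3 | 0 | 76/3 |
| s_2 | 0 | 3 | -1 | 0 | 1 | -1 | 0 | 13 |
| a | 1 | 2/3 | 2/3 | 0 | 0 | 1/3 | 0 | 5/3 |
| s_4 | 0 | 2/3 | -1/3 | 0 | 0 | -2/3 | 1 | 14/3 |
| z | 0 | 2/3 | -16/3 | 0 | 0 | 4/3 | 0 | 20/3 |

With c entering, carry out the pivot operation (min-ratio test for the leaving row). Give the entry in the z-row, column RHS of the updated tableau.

20

Ratio test on column c — row 1: (76/3)/(1/3) = 76; row 2: entry -1 ≤ 0; row 3: (5/3)/(2/3) = 5/2; row 4: entry -1/3 ≤ 0. Minimum is 5/2 at row 3 (a leaves); pivot element 2/3.
Divide row 3 by 2/3; eliminate column c from the other rows.
z-row update in column RHS: 20/3 − (-16/3)·(5/2) = 20.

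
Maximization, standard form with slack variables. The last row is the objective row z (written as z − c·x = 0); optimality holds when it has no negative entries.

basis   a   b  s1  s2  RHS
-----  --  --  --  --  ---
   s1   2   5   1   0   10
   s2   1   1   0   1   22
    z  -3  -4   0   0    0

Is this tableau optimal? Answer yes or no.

The z-row has a negative entry -4 in column b, so it is not optimal.

no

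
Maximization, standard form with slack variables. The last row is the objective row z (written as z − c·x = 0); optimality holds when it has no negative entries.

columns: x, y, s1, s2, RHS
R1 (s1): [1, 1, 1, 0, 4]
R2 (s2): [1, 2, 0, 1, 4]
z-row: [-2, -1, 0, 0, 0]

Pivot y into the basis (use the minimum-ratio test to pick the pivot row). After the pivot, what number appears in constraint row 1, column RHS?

2

Ratio test on column y — row 1: 4/1 = 4; row 2: 4/2 = 2. Minimum is 2 at row 2 (s2 leaves); pivot element 2.
Divide row 2 by 2; eliminate column y from the other rows.
Row 1 update in column RHS: 4 − 1·2 = 2.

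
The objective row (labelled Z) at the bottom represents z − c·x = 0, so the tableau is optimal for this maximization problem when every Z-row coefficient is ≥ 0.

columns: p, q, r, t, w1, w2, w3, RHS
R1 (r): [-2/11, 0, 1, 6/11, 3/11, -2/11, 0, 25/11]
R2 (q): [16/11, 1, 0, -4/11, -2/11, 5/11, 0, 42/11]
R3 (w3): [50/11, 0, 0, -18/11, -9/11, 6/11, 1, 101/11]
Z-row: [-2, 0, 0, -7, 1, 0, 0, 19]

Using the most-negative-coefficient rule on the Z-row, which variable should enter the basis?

Negative Z-row entries: p: -2, t: -7.
The most negative is -7 in column t, so t enters.

t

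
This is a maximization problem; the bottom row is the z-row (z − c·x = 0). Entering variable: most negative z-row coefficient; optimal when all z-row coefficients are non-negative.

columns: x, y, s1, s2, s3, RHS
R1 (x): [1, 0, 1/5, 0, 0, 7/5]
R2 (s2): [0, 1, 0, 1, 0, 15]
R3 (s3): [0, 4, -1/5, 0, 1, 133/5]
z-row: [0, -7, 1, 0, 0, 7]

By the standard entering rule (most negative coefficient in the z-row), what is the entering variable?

Negative z-row entries: y: -7.
The most negative is -7 in column y, so y enters.

y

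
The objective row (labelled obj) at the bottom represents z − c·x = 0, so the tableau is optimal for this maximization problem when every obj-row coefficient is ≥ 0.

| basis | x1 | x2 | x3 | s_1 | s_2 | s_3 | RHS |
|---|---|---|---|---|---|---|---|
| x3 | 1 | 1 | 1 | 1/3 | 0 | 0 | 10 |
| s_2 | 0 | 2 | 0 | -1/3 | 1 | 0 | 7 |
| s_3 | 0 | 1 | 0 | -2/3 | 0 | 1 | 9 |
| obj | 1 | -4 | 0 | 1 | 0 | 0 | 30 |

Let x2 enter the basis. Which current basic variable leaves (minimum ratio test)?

s_2

Column x2 entries and ratios — x3: 10/1 = 10; s_2: 7/2 = 7/2; s_3: 9/1 = 9.
Smallest ratio is 7/2 in the row of s_2, so s_2 leaves.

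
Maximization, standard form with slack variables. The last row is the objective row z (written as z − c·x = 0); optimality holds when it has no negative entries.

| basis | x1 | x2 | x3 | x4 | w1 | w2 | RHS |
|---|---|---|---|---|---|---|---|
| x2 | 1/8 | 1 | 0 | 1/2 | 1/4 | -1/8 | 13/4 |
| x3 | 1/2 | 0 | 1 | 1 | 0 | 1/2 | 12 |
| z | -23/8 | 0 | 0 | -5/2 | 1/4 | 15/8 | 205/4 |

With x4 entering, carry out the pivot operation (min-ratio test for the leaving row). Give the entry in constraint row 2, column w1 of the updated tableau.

Ratio test on column x4 — row 1: (13/4)/(1/2) = 13/2; row 2: 12/1 = 12. Minimum is 13/2 at row 1 (x2 leaves); pivot element 1/2.
Divide row 1 by 1/2; eliminate column x4 from the other rows.
Row 2 update in column w1: 0 − 1·(1/2) = -1/2.

-1/2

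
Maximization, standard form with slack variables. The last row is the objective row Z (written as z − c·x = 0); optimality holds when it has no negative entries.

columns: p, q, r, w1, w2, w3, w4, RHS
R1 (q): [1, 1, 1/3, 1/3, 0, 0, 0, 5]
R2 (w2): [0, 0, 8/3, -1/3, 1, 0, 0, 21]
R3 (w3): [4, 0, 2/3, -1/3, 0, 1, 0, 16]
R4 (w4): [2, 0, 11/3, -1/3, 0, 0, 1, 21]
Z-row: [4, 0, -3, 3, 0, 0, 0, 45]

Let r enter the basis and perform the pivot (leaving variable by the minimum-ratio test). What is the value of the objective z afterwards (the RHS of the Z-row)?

Ratio test on column r — row 1: 5/(1/3) = 15; row 2: 21/(8/3) = 63/8; row 3: 16/(2/3) = 24; row 4: 21/(11/3) = 63/11. Minimum is 63/11 at row 4 (w4 leaves); pivot element 11/3.
Pivot on row 4; the Z-row RHS becomes 45 − (-3)·(63/11) = 684/11.

684/11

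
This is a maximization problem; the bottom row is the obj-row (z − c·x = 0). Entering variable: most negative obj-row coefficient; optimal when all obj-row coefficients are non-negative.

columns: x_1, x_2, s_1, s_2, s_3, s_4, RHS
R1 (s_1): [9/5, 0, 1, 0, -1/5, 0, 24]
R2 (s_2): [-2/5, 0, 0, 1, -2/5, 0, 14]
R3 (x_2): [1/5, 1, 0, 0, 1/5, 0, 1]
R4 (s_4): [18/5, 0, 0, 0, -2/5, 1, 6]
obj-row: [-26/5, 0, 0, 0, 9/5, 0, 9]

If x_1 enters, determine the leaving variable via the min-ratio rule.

s_4

Column x_1 entries and ratios — s_1: 24/(9/5) = 40/3; s_2: -2/5 ≤ 0, skip; x_2: 1/(1/5) = 5; s_4: 6/(18/5) = 5/3.
Smallest ratio is 5/3 in the row of s_4, so s_4 leaves.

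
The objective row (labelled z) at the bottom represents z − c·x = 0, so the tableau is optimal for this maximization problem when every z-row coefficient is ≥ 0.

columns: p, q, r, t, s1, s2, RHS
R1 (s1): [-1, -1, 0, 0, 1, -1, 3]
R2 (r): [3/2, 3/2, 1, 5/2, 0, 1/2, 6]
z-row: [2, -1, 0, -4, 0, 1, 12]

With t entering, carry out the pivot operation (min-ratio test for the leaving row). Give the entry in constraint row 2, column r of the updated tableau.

Ratio test on column t — row 1: entry 0 ≤ 0; row 2: 6/(5/2) = 12/5. Minimum is 12/5 at row 2 (r leaves); pivot element 5/2.
Divide row 2 by 5/2; eliminate column t from the other rows.
In the new row 2, the r entry is the old entry divided by the pivot: 1/(5/2) = 2/5.

2/5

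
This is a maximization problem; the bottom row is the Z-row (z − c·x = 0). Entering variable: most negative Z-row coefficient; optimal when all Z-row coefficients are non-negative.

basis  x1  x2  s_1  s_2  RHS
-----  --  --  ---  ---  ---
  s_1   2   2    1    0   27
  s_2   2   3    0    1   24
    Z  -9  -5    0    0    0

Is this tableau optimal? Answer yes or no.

no

The Z-row has a negative entry -9 in column x1, so it is not optimal.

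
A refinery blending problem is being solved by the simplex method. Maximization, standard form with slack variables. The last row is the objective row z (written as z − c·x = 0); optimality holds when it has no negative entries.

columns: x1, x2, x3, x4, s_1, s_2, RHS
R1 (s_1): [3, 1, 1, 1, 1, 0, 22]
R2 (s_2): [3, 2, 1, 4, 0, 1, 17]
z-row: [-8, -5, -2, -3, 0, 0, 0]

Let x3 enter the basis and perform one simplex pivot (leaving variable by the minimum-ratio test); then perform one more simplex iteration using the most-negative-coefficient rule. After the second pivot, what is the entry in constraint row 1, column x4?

-3

Ratio test on column x3 — row 1: 22/1 = 22; row 2: 17/1 = 17. Minimum is 17 at row 2 (s_2 leaves); pivot element 1.
Divide row 2 by 1; eliminate column x3 from the other rows.
Second iteration: most negative z-row entry is -2 in column x1, so x1 enters.
Ratio test on column x1 — row 1: entry 0 ≤ 0; row 2: 17/3 = 17/3. Minimum is 17/3 at row 2 (x3 leaves); pivot element 3.
Divide row 2 by 3; eliminate column x1 from the other rows.
After both pivots, the entry at constraint row 1, column x4 is -3.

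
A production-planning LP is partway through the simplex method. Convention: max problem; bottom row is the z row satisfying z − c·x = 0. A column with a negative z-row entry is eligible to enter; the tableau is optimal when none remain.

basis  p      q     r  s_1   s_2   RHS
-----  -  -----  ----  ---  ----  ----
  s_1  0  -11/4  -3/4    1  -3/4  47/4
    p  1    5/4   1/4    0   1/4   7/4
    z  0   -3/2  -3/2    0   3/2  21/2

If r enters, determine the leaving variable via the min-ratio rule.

p

Column r entries and ratios — s_1: -3/4 ≤ 0, skip; p: (7/4)/(1/4) = 7.
Smallest ratio is 7 in the row of p, so p leaves.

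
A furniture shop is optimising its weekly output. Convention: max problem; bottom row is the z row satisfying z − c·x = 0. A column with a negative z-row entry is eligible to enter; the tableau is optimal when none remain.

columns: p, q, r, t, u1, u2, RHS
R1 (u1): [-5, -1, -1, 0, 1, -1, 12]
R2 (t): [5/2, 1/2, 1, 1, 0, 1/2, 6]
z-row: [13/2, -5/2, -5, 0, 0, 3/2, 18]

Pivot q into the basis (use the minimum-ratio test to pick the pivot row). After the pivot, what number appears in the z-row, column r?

0

Ratio test on column q — row 1: entry -1 ≤ 0; row 2: 6/(1/2) = 12. Minimum is 12 at row 2 (t leaves); pivot element 1/2.
Divide row 2 by 1/2; eliminate column q from the other rows.
z-row update in column r: -5 − (-5/2)·2 = 0.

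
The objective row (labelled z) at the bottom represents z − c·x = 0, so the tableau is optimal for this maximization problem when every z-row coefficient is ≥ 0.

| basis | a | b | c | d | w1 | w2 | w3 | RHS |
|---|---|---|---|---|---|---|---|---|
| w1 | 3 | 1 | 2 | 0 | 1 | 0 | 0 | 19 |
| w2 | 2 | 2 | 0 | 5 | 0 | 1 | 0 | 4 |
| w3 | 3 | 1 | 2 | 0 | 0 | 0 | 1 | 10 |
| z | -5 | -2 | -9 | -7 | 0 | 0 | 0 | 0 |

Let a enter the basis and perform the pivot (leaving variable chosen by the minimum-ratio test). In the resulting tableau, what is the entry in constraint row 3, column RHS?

Ratio test on column a — row 1: 19/3 = 19/3; row 2: 4/2 = 2; row 3: 10/3 = 10/3. Minimum is 2 at row 2 (w2 leaves); pivot element 2.
Divide row 2 by 2; eliminate column a from the other rows.
Row 3 update in column RHS: 10 − 3·2 = 4.

4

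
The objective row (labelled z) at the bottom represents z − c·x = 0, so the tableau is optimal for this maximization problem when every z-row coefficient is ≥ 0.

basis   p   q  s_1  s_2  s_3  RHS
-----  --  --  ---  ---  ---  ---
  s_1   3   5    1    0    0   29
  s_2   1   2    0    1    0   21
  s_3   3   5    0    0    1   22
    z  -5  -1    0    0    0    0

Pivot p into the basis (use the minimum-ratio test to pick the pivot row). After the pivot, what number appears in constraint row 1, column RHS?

Ratio test on column p — row 1: 29/3 = 29/3; row 2: 21/1 = 21; row 3: 22/3 = 22/3. Minimum is 22/3 at row 3 (s_3 leaves); pivot element 3.
Divide row 3 by 3; eliminate column p from the other rows.
Row 1 update in column RHS: 29 − 3·(22/3) = 7.

7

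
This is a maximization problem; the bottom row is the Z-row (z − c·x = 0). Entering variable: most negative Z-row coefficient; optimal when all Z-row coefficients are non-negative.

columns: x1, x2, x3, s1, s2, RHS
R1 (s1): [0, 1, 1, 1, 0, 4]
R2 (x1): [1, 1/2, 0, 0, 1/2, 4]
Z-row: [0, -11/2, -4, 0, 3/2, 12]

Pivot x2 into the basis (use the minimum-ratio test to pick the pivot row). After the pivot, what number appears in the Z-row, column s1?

Ratio test on column x2 — row 1: 4/1 = 4; row 2: 4/(1/2) = 8. Minimum is 4 at row 1 (s1 leaves); pivot element 1.
Divide row 1 by 1; eliminate column x2 from the other rows.
Z-row update in column s1: 0 − (-11/2)·1 = 11/2.

11/2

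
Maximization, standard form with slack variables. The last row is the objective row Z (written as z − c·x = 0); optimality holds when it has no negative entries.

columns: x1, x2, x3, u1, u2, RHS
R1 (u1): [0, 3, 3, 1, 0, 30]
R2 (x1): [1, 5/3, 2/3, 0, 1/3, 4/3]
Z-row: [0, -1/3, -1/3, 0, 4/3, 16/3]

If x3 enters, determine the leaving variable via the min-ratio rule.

x1

Column x3 entries and ratios — u1: 30/3 = 10; x1: (4/3)/(2/3) = 2.
Smallest ratio is 2 in the row of x1, so x1 leaves.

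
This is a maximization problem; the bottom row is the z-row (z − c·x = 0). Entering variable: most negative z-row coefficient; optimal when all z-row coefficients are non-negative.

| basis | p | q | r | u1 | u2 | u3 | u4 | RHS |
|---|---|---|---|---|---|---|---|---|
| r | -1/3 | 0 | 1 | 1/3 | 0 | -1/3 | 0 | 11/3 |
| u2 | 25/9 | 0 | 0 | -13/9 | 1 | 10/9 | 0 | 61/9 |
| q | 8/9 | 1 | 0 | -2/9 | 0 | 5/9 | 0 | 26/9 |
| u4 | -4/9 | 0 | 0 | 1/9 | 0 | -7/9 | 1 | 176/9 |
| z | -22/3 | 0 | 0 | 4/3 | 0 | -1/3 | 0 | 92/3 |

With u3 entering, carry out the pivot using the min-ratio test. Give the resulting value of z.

162/5

Ratio test on column u3 — row 1: entry -1/3 ≤ 0; row 2: (61/9)/(10/9) = 61/10; row 3: (26/9)/(5/9) = 26/5; row 4: entry -7/9 ≤ 0. Minimum is 26/5 at row 3 (q leaves); pivot element 5/9.
Pivot on row 3; the z-row RHS becomes 92/3 − (-1/3)·(26/5) = 162/5.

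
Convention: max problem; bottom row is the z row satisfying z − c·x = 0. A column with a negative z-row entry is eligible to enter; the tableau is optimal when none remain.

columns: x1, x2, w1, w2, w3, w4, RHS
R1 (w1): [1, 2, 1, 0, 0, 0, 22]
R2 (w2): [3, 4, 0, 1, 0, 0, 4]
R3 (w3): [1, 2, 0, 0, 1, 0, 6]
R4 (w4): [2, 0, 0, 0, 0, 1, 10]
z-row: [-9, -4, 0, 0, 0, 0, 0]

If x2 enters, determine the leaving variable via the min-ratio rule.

w2

Column x2 entries and ratios — w1: 22/2 = 11; w2: 4/4 = 1; w3: 6/2 = 3; w4: 0 ≤ 0, skip.
Smallest ratio is 1 in the row of w2, so w2 leaves.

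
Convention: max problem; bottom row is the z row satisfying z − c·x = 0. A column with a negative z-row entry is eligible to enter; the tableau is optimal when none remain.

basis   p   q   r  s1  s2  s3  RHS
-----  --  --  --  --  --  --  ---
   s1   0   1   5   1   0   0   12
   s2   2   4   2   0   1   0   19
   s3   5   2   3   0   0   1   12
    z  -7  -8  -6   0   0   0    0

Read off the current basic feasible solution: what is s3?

s3 is basic (row 3); its value is the RHS of that row, 12.

12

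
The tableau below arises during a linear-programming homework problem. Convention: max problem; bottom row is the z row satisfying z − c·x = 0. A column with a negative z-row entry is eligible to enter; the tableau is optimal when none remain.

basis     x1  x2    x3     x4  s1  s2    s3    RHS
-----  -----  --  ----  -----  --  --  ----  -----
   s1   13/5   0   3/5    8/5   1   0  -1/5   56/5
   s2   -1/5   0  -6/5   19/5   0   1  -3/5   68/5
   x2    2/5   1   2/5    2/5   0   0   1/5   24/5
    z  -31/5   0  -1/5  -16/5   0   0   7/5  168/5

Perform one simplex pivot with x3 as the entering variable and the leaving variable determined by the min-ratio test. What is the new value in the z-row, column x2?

1/2

Ratio test on column x3 — row 1: (56/5)/(3/5) = 56/3; row 2: entry -6/5 ≤ 0; row 3: (24/5)/(2/5) = 12. Minimum is 12 at row 3 (x2 leaves); pivot element 2/5.
Divide row 3 by 2/5; eliminate column x3 from the other rows.
z-row update in column x2: 0 − (-1/5)·(5/2) = 1/2.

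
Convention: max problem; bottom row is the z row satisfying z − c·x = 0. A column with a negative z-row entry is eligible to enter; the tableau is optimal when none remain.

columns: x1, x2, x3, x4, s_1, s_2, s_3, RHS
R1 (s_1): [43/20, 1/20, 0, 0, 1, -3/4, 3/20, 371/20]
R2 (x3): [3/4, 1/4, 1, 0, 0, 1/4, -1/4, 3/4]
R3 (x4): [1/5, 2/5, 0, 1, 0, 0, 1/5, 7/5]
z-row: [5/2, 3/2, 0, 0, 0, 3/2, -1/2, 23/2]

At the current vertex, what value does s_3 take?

s_3 is not in the basis, so in the current basic feasible solution s_3 = 0.

0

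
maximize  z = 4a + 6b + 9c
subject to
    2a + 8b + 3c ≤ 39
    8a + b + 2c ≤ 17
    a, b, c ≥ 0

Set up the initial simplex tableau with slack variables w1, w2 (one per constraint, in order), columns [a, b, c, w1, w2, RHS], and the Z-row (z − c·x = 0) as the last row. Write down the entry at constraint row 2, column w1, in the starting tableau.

0

Slack w1 belongs to constraint 1; its column is the unit vector e_1, so the entry in row 2 is 0.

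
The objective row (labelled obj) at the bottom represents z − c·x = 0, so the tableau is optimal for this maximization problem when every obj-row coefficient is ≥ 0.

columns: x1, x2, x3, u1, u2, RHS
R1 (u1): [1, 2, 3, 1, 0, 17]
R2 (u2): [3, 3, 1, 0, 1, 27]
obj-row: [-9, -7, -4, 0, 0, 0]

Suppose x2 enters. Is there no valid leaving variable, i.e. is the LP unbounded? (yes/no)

Column x2 has positive entries in row(s) 1, 2, so the ratio test bounds it — not unbounded.

no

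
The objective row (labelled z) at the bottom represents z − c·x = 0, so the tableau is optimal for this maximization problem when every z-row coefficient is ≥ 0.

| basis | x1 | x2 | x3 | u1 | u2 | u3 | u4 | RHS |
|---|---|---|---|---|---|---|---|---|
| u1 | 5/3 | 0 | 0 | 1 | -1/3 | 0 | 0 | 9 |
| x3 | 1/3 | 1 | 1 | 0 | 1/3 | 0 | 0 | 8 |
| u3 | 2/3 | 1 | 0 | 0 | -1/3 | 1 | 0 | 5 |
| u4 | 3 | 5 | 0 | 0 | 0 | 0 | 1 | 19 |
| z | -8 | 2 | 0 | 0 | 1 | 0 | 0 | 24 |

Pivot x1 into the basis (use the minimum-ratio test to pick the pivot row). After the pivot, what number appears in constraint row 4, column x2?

5

Ratio test on column x1 — row 1: 9/(5/3) = 27/5; row 2: 8/(1/3) = 24; row 3: 5/(2/3) = 15/2; row 4: 19/3 = 19/3. Minimum is 27/5 at row 1 (u1 leaves); pivot element 5/3.
Divide row 1 by 5/3; eliminate column x1 from the other rows.
Row 4 update in column x2: 5 − 3·0 = 5.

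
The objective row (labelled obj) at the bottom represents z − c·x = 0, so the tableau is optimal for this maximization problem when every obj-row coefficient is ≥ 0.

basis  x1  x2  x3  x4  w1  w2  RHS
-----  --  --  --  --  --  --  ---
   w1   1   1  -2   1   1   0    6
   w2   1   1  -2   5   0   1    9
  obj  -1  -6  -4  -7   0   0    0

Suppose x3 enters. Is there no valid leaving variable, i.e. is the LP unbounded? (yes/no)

Every constraint-row entry in column x3 is ≤ 0, so increasing x3 is unbounded.

yes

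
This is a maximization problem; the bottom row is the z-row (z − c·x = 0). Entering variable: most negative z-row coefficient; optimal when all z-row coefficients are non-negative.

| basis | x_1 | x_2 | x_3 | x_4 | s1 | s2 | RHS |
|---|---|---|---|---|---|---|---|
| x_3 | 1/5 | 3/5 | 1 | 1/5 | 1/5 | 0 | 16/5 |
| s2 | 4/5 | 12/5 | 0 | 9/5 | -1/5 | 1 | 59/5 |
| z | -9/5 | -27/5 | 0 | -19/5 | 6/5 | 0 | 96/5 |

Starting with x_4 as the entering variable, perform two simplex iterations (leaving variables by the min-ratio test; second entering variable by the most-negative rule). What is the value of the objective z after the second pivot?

183/4

Ratio test on column x_4 — row 1: (16/5)/(1/5) = 16; row 2: (59/5)/(9/5) = 59/9. Minimum is 59/9 at row 2 (s2 leaves); pivot element 9/5.
Pivot on row 2; the z-row RHS becomes 96/5 − (-19/5)·(59/9) = 397/9.
Next entering variable (most negative z-row entry -1/3): x_2.
Ratio test on column x_2 — row 1: (17/9)/(1/3) = 17/3; row 2: (59/9)/(4/3) = 59/12. Minimum is 59/12 at row 2 (x_4 leaves); pivot element 4/3.
After the second pivot the z-row RHS is 397/9 − (-1/3)·(59/12) = 183/4.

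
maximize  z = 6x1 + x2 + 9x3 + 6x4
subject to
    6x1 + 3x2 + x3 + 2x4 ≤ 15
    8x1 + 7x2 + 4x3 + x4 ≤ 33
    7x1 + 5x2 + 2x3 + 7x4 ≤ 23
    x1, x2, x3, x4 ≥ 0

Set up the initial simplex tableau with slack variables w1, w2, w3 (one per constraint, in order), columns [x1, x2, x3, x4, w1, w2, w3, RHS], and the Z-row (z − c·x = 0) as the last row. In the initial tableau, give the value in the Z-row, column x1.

-6

The Z-row carries the negated objective coefficients: the x1 entry is -6.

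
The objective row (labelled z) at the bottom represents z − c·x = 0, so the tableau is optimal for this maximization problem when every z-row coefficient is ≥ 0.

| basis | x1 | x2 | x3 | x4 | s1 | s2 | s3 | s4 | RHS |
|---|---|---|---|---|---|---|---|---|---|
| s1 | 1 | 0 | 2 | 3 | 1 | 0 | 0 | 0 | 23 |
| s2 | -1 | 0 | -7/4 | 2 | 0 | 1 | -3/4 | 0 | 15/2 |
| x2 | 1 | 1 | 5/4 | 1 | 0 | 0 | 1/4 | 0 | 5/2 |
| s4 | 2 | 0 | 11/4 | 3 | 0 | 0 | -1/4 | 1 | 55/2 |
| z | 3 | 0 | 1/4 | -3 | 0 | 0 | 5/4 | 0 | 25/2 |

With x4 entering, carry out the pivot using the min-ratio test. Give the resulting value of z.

Ratio test on column x4 — row 1: 23/3 = 23/3; row 2: (15/2)/2 = 15/4; row 3: (5/2)/1 = 5/2; row 4: (55/2)/3 = 55/6. Minimum is 5/2 at row 3 (x2 leaves); pivot element 1.
Pivot on row 3; the z-row RHS becomes 25/2 − (-3)·(5/2) = 20.

20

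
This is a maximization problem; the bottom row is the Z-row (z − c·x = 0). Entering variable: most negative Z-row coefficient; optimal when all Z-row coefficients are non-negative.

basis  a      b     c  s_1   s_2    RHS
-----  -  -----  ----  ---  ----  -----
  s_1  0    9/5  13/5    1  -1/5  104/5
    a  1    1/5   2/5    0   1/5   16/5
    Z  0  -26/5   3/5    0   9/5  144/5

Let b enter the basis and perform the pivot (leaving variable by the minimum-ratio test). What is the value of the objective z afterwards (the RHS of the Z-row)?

Ratio test on column b — row 1: (104/5)/(9/5) = 104/9; row 2: (16/5)/(1/5) = 16. Minimum is 104/9 at row 1 (s_1 leaves); pivot element 9/5.
Pivot on row 1; the Z-row RHS becomes 144/5 − (-26/5)·(104/9) = 800/9.

800/9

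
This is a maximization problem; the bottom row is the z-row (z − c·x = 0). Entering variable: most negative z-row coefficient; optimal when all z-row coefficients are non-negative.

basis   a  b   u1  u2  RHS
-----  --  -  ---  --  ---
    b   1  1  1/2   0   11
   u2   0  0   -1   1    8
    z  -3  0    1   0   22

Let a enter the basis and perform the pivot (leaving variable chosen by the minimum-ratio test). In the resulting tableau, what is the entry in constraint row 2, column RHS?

Ratio test on column a — row 1: 11/1 = 11; row 2: entry 0 ≤ 0. Minimum is 11 at row 1 (b leaves); pivot element 1.
Divide row 1 by 1; eliminate column a from the other rows.
Row 2 update in column RHS: 8 − 0·11 = 8.

8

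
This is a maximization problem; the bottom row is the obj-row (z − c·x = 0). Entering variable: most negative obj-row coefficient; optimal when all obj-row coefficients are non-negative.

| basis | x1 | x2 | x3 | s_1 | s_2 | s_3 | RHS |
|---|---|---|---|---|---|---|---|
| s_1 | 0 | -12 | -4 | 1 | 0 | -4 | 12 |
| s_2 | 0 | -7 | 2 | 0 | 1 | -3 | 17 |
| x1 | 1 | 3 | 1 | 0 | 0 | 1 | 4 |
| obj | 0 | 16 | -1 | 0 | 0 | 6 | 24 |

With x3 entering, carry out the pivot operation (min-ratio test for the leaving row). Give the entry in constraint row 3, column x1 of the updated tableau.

Ratio test on column x3 — row 1: entry -4 ≤ 0; row 2: 17/2 = 17/2; row 3: 4/1 = 4. Minimum is 4 at row 3 (x1 leaves); pivot element 1.
Divide row 3 by 1; eliminate column x3 from the other rows.
In the new row 3, the x1 entry is the old entry divided by the pivot: 1/1 = 1.

1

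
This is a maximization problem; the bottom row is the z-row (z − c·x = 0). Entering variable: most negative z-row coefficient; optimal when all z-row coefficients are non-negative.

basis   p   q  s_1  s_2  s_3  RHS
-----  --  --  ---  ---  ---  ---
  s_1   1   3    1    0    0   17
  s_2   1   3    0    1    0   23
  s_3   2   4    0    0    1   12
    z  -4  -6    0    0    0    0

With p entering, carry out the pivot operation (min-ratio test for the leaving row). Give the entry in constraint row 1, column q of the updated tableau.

1

Ratio test on column p — row 1: 17/1 = 17; row 2: 23/1 = 23; row 3: 12/2 = 6. Minimum is 6 at row 3 (s_3 leaves); pivot element 2.
Divide row 3 by 2; eliminate column p from the other rows.
Row 1 update in column q: 3 − 1·2 = 1.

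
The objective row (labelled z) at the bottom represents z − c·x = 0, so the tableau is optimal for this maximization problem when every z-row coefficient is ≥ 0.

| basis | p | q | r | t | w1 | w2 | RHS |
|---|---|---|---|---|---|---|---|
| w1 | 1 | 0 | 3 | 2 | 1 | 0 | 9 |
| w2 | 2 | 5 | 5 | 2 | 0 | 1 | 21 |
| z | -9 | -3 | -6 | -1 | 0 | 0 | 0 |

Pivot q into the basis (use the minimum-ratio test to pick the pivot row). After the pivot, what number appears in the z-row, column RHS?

63/5

Ratio test on column q — row 1: entry 0 ≤ 0; row 2: 21/5 = 21/5. Minimum is 21/5 at row 2 (w2 leaves); pivot element 5.
Divide row 2 by 5; eliminate column q from the other rows.
z-row update in column RHS: 0 − (-3)·(21/5) = 63/5.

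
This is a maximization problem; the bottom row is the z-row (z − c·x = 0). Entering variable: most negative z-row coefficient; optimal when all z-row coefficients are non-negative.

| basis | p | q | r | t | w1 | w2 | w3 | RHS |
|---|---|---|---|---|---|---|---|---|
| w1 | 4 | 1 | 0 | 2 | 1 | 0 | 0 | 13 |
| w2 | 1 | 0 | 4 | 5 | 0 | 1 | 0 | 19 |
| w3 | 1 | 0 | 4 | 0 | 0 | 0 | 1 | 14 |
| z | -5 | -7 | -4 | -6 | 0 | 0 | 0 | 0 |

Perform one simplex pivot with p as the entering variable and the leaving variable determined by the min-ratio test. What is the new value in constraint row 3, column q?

Ratio test on column p — row 1: 13/4 = 13/4; row 2: 19/1 = 19; row 3: 14/1 = 14. Minimum is 13/4 at row 1 (w1 leaves); pivot element 4.
Divide row 1 by 4; eliminate column p from the other rows.
Row 3 update in column q: 0 − 1·(1/4) = -1/4.

-1/4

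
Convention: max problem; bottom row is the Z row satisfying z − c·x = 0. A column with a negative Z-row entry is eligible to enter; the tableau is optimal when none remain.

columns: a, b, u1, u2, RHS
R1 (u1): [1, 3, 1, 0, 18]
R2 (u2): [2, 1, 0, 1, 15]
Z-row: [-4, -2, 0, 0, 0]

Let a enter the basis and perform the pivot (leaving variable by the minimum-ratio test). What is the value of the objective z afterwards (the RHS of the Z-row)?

30

Ratio test on column a — row 1: 18/1 = 18; row 2: 15/2 = 15/2. Minimum is 15/2 at row 2 (u2 leaves); pivot element 2.
Pivot on row 2; the Z-row RHS becomes 0 − (-4)·(15/2) = 30.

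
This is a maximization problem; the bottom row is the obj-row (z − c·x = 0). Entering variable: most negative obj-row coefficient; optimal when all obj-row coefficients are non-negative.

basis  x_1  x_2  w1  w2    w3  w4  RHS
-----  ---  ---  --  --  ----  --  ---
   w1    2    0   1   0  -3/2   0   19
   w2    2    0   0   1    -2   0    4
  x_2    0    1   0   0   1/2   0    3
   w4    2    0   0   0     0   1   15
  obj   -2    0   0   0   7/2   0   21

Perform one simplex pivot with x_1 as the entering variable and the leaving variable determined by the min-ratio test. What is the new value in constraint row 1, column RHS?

15

Ratio test on column x_1 — row 1: 19/2 = 19/2; row 2: 4/2 = 2; row 3: entry 0 ≤ 0; row 4: 15/2 = 15/2. Minimum is 2 at row 2 (w2 leaves); pivot element 2.
Divide row 2 by 2; eliminate column x_1 from the other rows.
Row 1 update in column RHS: 19 − 2·2 = 15.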